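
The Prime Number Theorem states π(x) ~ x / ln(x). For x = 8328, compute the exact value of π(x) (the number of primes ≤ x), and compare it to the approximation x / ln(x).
π(8328) = 1044;  x/ln(x) ≈ 922.53;  relative error ≈ 11.64%.

Directly count primes up to 8328: π(8328) = 1044. The PNT approximation gives 8328/ln(8328) ≈ 8328/9.02738 ≈ 922.53. Relative error (π(x) − x/ln(x)) / π(x) ≈ 11.64%; the approximation is known to undercount slightly (Li(x) is a better estimate).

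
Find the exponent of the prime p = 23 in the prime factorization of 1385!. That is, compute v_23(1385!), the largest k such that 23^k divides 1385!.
v_23(1385!) = 62

Legendre's formula: v_p(n!) = Σ_{k ≥ 1} ⌊n / p^k⌋. For p = 23, n = 1385, the terms are:
  ⌊1385/23^1⌋ = ⌊1385/23⌋ = 60
  ⌊1385/23^2⌋ = ⌊1385/529⌋ = 2
(the next term ⌊1385/23^3⌋ = 0, terminating the sum). Summing: v_23(1385!) = 60 + 2 = 62.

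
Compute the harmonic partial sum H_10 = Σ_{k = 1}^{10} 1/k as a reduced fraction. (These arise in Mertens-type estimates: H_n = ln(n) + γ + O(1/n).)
H_10 = 7381/2520

Direct summation: H_10 = 1 + 1/2 + ... + 1/10. The least common denominator is lcm(1, ..., 10) = 2520; over this denominator the numerator is 2520 + 1260 + 840 + 630 + 504 + 420 + 360 + 315 + 280 + 252 = 7381, so H_10 = 7381/2520 (already in lowest terms) ≈ 2.92897. (The PNT-adjacent estimate ln(10) + γ ≈ 2.87980 matches within O(1/n).)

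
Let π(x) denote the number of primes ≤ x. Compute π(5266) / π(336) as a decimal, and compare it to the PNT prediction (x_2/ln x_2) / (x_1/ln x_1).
π(5266)/π(336) = 698/67 ≈ 10.4179;  PNT prediction ≈ 10.6394.

π(336) = 67 and π(5266) = 698, so π(5266)/π(336) ≈ 10.4179. The PNT-predicted ratio is (5266/ln(5266)) / (336/ln(336)) ≈ 10.6394. The two agree to within a few percent, as expected.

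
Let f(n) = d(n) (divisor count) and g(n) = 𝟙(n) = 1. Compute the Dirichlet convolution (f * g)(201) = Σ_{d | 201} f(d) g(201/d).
(d * 𝟙)(201) = 9

Divisors of 201: [1, 3, 67, 201]. For each d | 201:
  d = 1: d(1) · 𝟙(201/1) = 1 · 1 = 1
  d = 3: d(3) · 𝟙(201/3) = 2 · 1 = 2
  d = 67: d(67) · 𝟙(201/67) = 2 · 1 = 2
  d = 201: d(201) · 𝟙(201/201) = 4 · 1 = 4
Summing: (d * 𝟙)(201) = 1 + 2 + 2 + 4 = 9.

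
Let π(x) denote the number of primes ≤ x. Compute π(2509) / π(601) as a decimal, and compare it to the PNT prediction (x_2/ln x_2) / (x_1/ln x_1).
π(2509)/π(601) = 368/110 ≈ 3.3455;  PNT prediction ≈ 3.4126.

π(601) = 110 and π(2509) = 368, so π(2509)/π(601) ≈ 3.3455. The PNT-predicted ratio is (2509/ln(2509)) / (601/ln(601)) ≈ 3.4126. The two agree to within a few percent, as expected.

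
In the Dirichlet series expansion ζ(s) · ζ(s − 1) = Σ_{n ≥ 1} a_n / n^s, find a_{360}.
σ(360) = 1170

In the product (Σ m^0/m^s)(Σ k / k^s) = Σ (Σ_{d | n} d) / n^s, the coefficient of 1/n^s is σ(n) = Σ_{d | n} d. For n = 360, divisors are [1, 2, 3, 4, 5, 6, 8, 9, 10, 12, 15, 18, 20, 24, 30, 36, 40, 45, 60, 72, 90, 120, 180, 360]; summing: σ(360) = 1170.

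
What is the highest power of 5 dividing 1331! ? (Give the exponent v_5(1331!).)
v_5(1331!) = 331

Legendre's formula: v_p(n!) = Σ_{k ≥ 1} ⌊n / p^k⌋. For p = 5, n = 1331, the terms are:
  ⌊1331/5^1⌋ = ⌊1331/5⌋ = 266
  ⌊1331/5^2⌋ = ⌊1331/25⌋ = 53
  ⌊1331/5^3⌋ = ⌊1331/125⌋ = 10
  ⌊1331/5^4⌋ = ⌊1331/625⌋ = 2
(the next term ⌊1331/5^5⌋ = 0, terminating the sum). Summing: v_5(1331!) = 266 + 53 + 10 + 2 = 331.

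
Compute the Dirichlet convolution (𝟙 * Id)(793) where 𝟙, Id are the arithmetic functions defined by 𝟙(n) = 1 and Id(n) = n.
(𝟙 * Id)(793) = 868

Divisors of 793: [1, 13, 61, 793]. For each d | 793:
  d = 1: 𝟙(1) · Id(793/1) = 1 · 793 = 793
  d = 13: 𝟙(13) · Id(793/13) = 1 · 61 = 61
  d = 61: 𝟙(61) · Id(793/61) = 1 · 13 = 13
  d = 793: 𝟙(793) · Id(793/793) = 1 · 1 = 1
Summing: (𝟙 * Id)(793) = 793 + 61 + 13 + 1 = 868.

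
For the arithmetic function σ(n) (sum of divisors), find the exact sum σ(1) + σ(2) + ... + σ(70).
Σ_{n ≤ 70} σ(n) = 4065

Compute σ(n) for each 1 ≤ n ≤ 70: σ(1) = 1, σ(2) = 3, σ(3) = 4, σ(4) = 7, σ(5) = 6, σ(6) = 12, σ(7) = 8, σ(8) = 15, σ(9) = 13, σ(10) = 18, σ(11) = 12, σ(12) = 28, σ(13) = 14, σ(14) = 24, σ(15) = 24, σ(16) = 31, σ(17) = 18, σ(18) = 39, σ(19) = 20, σ(20) = 42, σ(21) = 32, σ(22) = 36, σ(23) = 24, σ(24) = 60, σ(25) = 31, σ(26) = 42, σ(27) = 40, σ(28) = 56, σ(29) = 30, σ(30) = 72, σ(31) = 32, σ(32) = 63, σ(33) = 48, σ(34) = 54, σ(35) = 48, σ(36) = 91, σ(37) = 38, σ(38) = 60, σ(39) = 56, σ(40) = 90, σ(41) = 42, σ(42) = 96, σ(43) = 44, σ(44) = 84, σ(45) = 78, σ(46) = 72, σ(47) = 48, σ(48) = 124, σ(49) = 57, σ(50) = 93, σ(51) = 72, σ(52) = 98, σ(53) = 54, σ(54) = 120, σ(55) = 72, σ(56) = 120, σ(57) = 80, σ(58) = 90, σ(59) = 60, σ(60) = 168, σ(61) = 62, σ(62) = 96, σ(63) = 104, σ(64) = 127, σ(65) = 84, σ(66) = 144, σ(67) = 68, σ(68) = 126, σ(69) = 96, σ(70) = 144. Summing all 70 values: 4065. (Average order: Σ_{n ≤ x} σ(n) ~ (π²/12) x². For x = 70, (π²/12)·70² ≈ 4030.09.)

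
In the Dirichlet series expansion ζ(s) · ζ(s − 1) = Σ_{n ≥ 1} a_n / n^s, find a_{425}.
σ(425) = 558

In the product (Σ m^0/m^s)(Σ k / k^s) = Σ (Σ_{d | n} d) / n^s, the coefficient of 1/n^s is σ(n) = Σ_{d | n} d. For n = 425, divisors are [1, 5, 17, 25, 85, 425]; summing: σ(425) = 558.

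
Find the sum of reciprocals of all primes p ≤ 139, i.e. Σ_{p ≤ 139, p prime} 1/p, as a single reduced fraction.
Σ 1/p = 18825509850919239131453102166593625244431364344421618363/10014646650599190067509233131649940057366334653200433090

π(139) = 34, so the primes ≤ 139 are [2, 3, 5, 7, 11, 13, 17, 19, 23, 29, 31, 37, 41, 43, 47, 53, 59, 61, 67, 71, 73, 79, 83, 89, 97, 101, 103, 107, 109, 113, 127, 131, 137, 139]. Summing 1/p over these primes: 18825509850919239131453102166593625244431364344421618363/10014646650599190067509233131649940057366334653200433090 ≈ 1.8798. Mertens estimate ln ln(139) + 0.2615 ≈ 1.8577.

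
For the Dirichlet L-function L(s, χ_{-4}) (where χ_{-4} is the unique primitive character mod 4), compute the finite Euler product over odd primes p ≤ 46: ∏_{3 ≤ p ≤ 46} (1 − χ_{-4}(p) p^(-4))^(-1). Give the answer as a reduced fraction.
∏ = 86895436242675250318069981336761703653427013/87866829265048200003921257481906011724840960

The odd primes p ≤ 46 are [3, 5, 7, 11, 13, 17, 19, 23, 29, 31, 37, 41, 43]. For each, χ(p) = 1 if p ≡ 1 mod 4, χ(p) = −1 if p ≡ 3 mod 4. Taking (1 − χ(p)/p^4)^(-1) = p^4/(p^4 − χ(p)): (1 − (-1)/3^4)^(-1) · (1 − (1)/5^4)^(-1) · (1 − (-1)/7^4)^(-1) · (1 − (-1)/11^4)^(-1) · (1 − (1)/13^4)^(-1) · (1 − (1)/17^4)^(-1) · (1 − (-1)/19^4)^(-1) · (1 − (-1)/23^4)^(-1) · (1 − (1)/29^4)^(-1) · (1 − (-1)/31^4)^(-1) · (1 − (1)/37^4)^(-1) · (1 − (1)/41^4)^(-1) · (1 − (-1)/43^4)^(-1) = 86895436242675250318069981336761703653427013/87866829265048200003921257481906011724840960.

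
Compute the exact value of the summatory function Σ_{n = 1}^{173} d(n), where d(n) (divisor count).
Σ_{n ≤ 173} d(n) = 919

Compute d(n) for each 1 ≤ n ≤ 173: d(1) = 1, d(2) = 2, d(3) = 2, d(4) = 3, d(5) = 2, d(6) = 4, d(7) = 2, d(8) = 4, d(9) = 3, d(10) = 4, d(11) = 2, d(12) = 6, d(13) = 2, d(14) = 4, d(15) = 4, d(16) = 5, d(17) = 2, d(18) = 6, d(19) = 2, d(20) = 6, d(21) = 4, d(22) = 4, d(23) = 2, d(24) = 8, d(25) = 3, d(26) = 4, d(27) = 4, d(28) = 6, d(29) = 2, d(30) = 8, d(31) = 2, d(32) = 6, d(33) = 4, d(34) = 4, d(35) = 4, d(36) = 9, d(37) = 2, d(38) = 4, d(39) = 4, d(40) = 8, d(41) = 2, d(42) = 8, d(43) = 2, d(44) = 6, d(45) = 6, d(46) = 4, d(47) = 2, d(48) = 10, d(49) = 3, d(50) = 6, d(51) = 4, d(52) = 6, d(53) = 2, d(54) = 8, d(55) = 4, d(56) = 8, d(57) = 4, d(58) = 4, d(59) = 2, d(60) = 12, d(61) = 2, d(62) = 4, d(63) = 6, d(64) = 7, d(65) = 4, d(66) = 8, d(67) = 2, d(68) = 6, d(69) = 4, d(70) = 8, d(71) = 2, d(72) = 12, d(73) = 2, d(74) = 4, d(75) = 6, d(76) = 6, d(77) = 4, d(78) = 8, d(79) = 2, d(80) = 10, d(81) = 5, d(82) = 4, d(83) = 2, d(84) = 12, d(85) = 4, d(86) = 4, d(87) = 4, d(88) = 8, d(89) = 2, d(90) = 12, d(91) = 4, d(92) = 6, d(93) = 4, d(94) = 4, d(95) = 4, d(96) = 12, d(97) = 2, d(98) = 6, d(99) = 6, d(100) = 9, d(101) = 2, d(102) = 8, d(103) = 2, d(104) = 8, d(105) = 8, d(106) = 4, d(107) = 2, d(108) = 12, d(109) = 2, d(110) = 8, d(111) = 4, d(112) = 10, d(113) = 2, d(114) = 8, d(115) = 4, d(116) = 6, d(117) = 6, d(118) = 4, d(119) = 4, d(120) = 16, d(121) = 3, d(122) = 4, d(123) = 4, d(124) = 6, d(125) = 4, d(126) = 12, d(127) = 2, d(128) = 8, d(129) = 4, d(130) = 8, d(131) = 2, d(132) = 12, d(133) = 4, d(134) = 4, d(135) = 8, d(136) = 8, d(137) = 2, d(138) = 8, d(139) = 2, d(140) = 12, d(141) = 4, d(142) = 4, d(143) = 4, d(144) = 15, d(145) = 4, d(146) = 4, d(147) = 6, d(148) = 6, d(149) = 2, d(150) = 12, d(151) = 2, d(152) = 8, d(153) = 6, d(154) = 8, d(155) = 4, d(156) = 12, d(157) = 2, d(158) = 4, d(159) = 4, d(160) = 12, d(161) = 4, d(162) = 10, d(163) = 2, d(164) = 6, d(165) = 8, d(166) = 4, d(167) = 2, d(168) = 16, d(169) = 3, d(170) = 8, d(171) = 6, d(172) = 6, d(173) = 2. Summing all 173 values: 919. (Dirichlet's divisor formula: Σ_{n ≤ x} d(n) = x ln(x) + (2γ − 1) x + O(√x). For x = 173, the asymptotic estimate is ≈ 918.24.)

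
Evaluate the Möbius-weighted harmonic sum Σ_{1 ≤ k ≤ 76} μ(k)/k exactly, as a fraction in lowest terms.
Σ μ(k)/k = -7431196043498463691814948/581852579989271773580304621

Values of μ(k) for 1 ≤ k ≤ 76: μ(1) = 1, μ(2) = -1, μ(3) = -1, μ(5) = -1, μ(6) = 1, μ(7) = -1, μ(10) = 1, μ(11) = -1, μ(13) = -1, μ(14) = 1, μ(15) = 1, μ(17) = -1, μ(19) = -1, μ(21) = 1, μ(22) = 1, μ(23) = -1, μ(26) = 1, μ(29) = -1, μ(30) = -1, μ(31) = -1, μ(33) = 1, μ(34) = 1, μ(35) = 1, μ(37) = -1, μ(38) = 1, μ(39) = 1, μ(41) = -1, μ(42) = -1, μ(43) = -1, μ(46) = 1, μ(47) = -1, μ(51) = 1, μ(53) = -1, μ(55) = 1, μ(57) = 1, μ(58) = 1, μ(59) = -1, μ(61) = -1, μ(62) = 1, μ(65) = 1, μ(66) = -1, μ(67) = -1, μ(69) = 1, μ(70) = -1, μ(71) = -1, μ(73) = -1, μ(74) = 1, with μ = 0 on non-squarefree integers. Summing μ(k)/k for k where μ(k) ≠ 0 gives -7431196043498463691814948/581852579989271773580304621 ≈ -0.0128. (PNT ⟺ this sum → 0 as n → ∞.)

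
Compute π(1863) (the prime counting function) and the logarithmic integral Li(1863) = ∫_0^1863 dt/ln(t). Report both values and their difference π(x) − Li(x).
π(1863) = 284;  Li(1863) ≈ 296.70;  π(x) − Li(x) ≈ -12.70.

Direct count of primes ≤ 1863 gives π(1863) = 284. Numerical evaluation of the logarithmic integral gives Li(1863) ≈ 296.70. The difference π(x) − Li(x) ≈ -12.70 is typically negative for small/moderate x (Li(x) overestimates), though Littlewood's theorem shows this sign changes infinitely often.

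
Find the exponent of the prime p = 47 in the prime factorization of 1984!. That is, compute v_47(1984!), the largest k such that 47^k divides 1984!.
v_47(1984!) = 42

Legendre's formula: v_p(n!) = Σ_{k ≥ 1} ⌊n / p^k⌋. For p = 47, n = 1984, the terms are:
  ⌊1984/47^1⌋ = ⌊1984/47⌋ = 42
(the next term ⌊1984/47^2⌋ = 0, terminating the sum). Summing: v_47(1984!) = 42 = 42.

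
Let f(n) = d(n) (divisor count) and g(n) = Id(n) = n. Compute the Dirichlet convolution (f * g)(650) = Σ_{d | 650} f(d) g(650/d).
(d * Id)(650) = 2280

Divisors of 650: [1, 2, 5, 10, 13, 25, 26, 50, 65, 130, 325, 650]. For each d | 650:
  d = 1: d(1) · Id(650/1) = 1 · 650 = 650
  d = 2: d(2) · Id(650/2) = 2 · 325 = 650
  d = 5: d(5) · Id(650/5) = 2 · 130 = 260
  d = 10: d(10) · Id(650/10) = 4 · 65 = 260
  d = 13: d(13) · Id(650/13) = 2 · 50 = 100
  d = 25: d(25) · Id(650/25) = 3 · 26 = 78
  d = 26: d(26) · Id(650/26) = 4 · 25 = 100
  d = 50: d(50) · Id(650/50) = 6 · 13 = 78
  d = 65: d(65) · Id(650/65) = 4 · 10 = 40
  d = 130: d(130) · Id(650/130) = 8 · 5 = 40
  d = 325: d(325) · Id(650/325) = 6 · 2 = 12
  d = 650: d(650) · Id(650/650) = 12 · 1 = 12
Summing: (d * Id)(650) = 650 + 650 + 260 + 260 + 100 + 78 + 100 + 78 + 40 + 40 + 12 + 12 = 2280.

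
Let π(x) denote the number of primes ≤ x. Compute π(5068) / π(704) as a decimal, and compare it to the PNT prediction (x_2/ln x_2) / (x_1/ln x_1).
π(5068)/π(704) = 677/126 ≈ 5.3730;  PNT prediction ≈ 5.5331.

π(704) = 126 and π(5068) = 677, so π(5068)/π(704) ≈ 5.3730. The PNT-predicted ratio is (5068/ln(5068)) / (704/ln(704)) ≈ 5.5331. The two agree to within a few percent, as expected.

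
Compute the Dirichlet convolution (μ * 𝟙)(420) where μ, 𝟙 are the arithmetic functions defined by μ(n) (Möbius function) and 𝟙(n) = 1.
(μ * 𝟙)(420) = 0

Divisors of 420: [1, 2, 3, 4, 5, 6, 7, 10, 12, 14, 15, 20, 21, 28, 30, 35, 42, 60, 70, 84, 105, 140, 210, 420]. For each d | 420:
  d = 1: μ(1) · 𝟙(420/1) = 1 · 1 = 1
  d = 2: μ(2) · 𝟙(420/2) = -1 · 1 = -1
  d = 3: μ(3) · 𝟙(420/3) = -1 · 1 = -1
  d = 4: μ(4) · 𝟙(420/4) = 0 · 1 = 0
  d = 5: μ(5) · 𝟙(420/5) = -1 · 1 = -1
  d = 6: μ(6) · 𝟙(420/6) = 1 · 1 = 1
  d = 7: μ(7) · 𝟙(420/7) = -1 · 1 = -1
  d = 10: μ(10) · 𝟙(420/10) = 1 · 1 = 1
  d = 12: μ(12) · 𝟙(420/12) = 0 · 1 = 0
  d = 14: μ(14) · 𝟙(420/14) = 1 · 1 = 1
  d = 15: μ(15) · 𝟙(420/15) = 1 · 1 = 1
  d = 20: μ(20) · 𝟙(420/20) = 0 · 1 = 0
  d = 21: μ(21) · 𝟙(420/21) = 1 · 1 = 1
  d = 28: μ(28) · 𝟙(420/28) = 0 · 1 = 0
  d = 30: μ(30) · 𝟙(420/30) = -1 · 1 = -1
  d = 35: μ(35) · 𝟙(420/35) = 1 · 1 = 1
  d = 42: μ(42) · 𝟙(420/42) = -1 · 1 = -1
  d = 60: μ(60) · 𝟙(420/60) = 0 · 1 = 0
  d = 70: μ(70) · 𝟙(420/70) = -1 · 1 = -1
  d = 84: μ(84) · 𝟙(420/84) = 0 · 1 = 0
  d = 105: μ(105) · 𝟙(420/105) = -1 · 1 = -1
  d = 140: μ(140) · 𝟙(420/140) = 0 · 1 = 0
  d = 210: μ(210) · 𝟙(420/210) = 1 · 1 = 1
  d = 420: μ(420) · 𝟙(420/420) = 0 · 1 = 0
Summing: (μ * 𝟙)(420) = 1 + -1 + -1 + 0 + -1 + 1 + -1 + 1 + 0 + 1 + 1 + 0 + 1 + 0 + -1 + 1 + -1 + 0 + -1 + 0 + -1 + 0 + 1 + 0 = 0.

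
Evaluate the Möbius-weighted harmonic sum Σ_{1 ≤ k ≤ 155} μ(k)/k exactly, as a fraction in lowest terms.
Σ μ(k)/k = 35386221418707905836854512026342273734410221837967216139/5364750833138837555449767529261714317873456270532298668855

Values of μ(k) for 1 ≤ k ≤ 155: μ(1) = 1, μ(2) = -1, μ(3) = -1, μ(5) = -1, μ(6) = 1, μ(7) = -1, μ(10) = 1, μ(11) = -1, μ(13) = -1, μ(14) = 1, μ(15) = 1, μ(17) = -1, μ(19) = -1, μ(21) = 1, μ(22) = 1, μ(23) = -1, μ(26) = 1, μ(29) = -1, μ(30) = -1, μ(31) = -1, μ(33) = 1, μ(34) = 1, μ(35) = 1, μ(37) = -1, μ(38) = 1, μ(39) = 1, μ(41) = -1, μ(42) = -1, μ(43) = -1, μ(46) = 1, μ(47) = -1, μ(51) = 1, μ(53) = -1, μ(55) = 1, μ(57) = 1, μ(58) = 1, μ(59) = -1, μ(61) = -1, μ(62) = 1, μ(65) = 1, μ(66) = -1, μ(67) = -1, μ(69) = 1, μ(70) = -1, μ(71) = -1, μ(73) = -1, μ(74) = 1, μ(77) = 1, μ(78) = -1, μ(79) = -1, μ(82) = 1, μ(83) = -1, μ(85) = 1, μ(86) = 1, μ(87) = 1, μ(89) = -1, μ(91) = 1, μ(93) = 1, μ(94) = 1, μ(95) = 1, μ(97) = -1, μ(101) = -1, μ(102) = -1, μ(103) = -1, μ(105) = -1, μ(106) = 1, μ(107) = -1, μ(109) = -1, μ(110) = -1, μ(111) = 1, μ(113) = -1, μ(114) = -1, μ(115) = 1, μ(118) = 1, μ(119) = 1, μ(122) = 1, μ(123) = 1, μ(127) = -1, μ(129) = 1, μ(130) = -1, μ(131) = -1, μ(133) = 1, μ(134) = 1, μ(137) = -1, μ(138) = -1, μ(139) = -1, μ(141) = 1, μ(142) = 1, μ(143) = 1, μ(145) = 1, μ(146) = 1, μ(149) = -1, μ(151) = -1, μ(154) = -1, μ(155) = 1, with μ = 0 on non-squarefree integers. Summing μ(k)/k for k where μ(k) ≠ 0 gives 35386221418707905836854512026342273734410221837967216139/5364750833138837555449767529261714317873456270532298668855 ≈ 0.0066. (PNT ⟺ this sum → 0 as n → ∞.)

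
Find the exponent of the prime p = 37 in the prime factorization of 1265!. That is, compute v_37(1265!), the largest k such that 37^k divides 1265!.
v_37(1265!) = 34

Legendre's formula: v_p(n!) = Σ_{k ≥ 1} ⌊n / p^k⌋. For p = 37, n = 1265, the terms are:
  ⌊1265/37^1⌋ = ⌊1265/37⌋ = 34
(the next term ⌊1265/37^2⌋ = 0, terminating the sum). Summing: v_37(1265!) = 34 = 34.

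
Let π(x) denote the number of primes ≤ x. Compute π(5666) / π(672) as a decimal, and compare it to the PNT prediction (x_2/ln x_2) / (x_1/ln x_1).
π(5666)/π(672) = 746/121 ≈ 6.1653;  PNT prediction ≈ 6.3515.

π(672) = 121 and π(5666) = 746, so π(5666)/π(672) ≈ 6.1653. The PNT-predicted ratio is (5666/ln(5666)) / (672/ln(672)) ≈ 6.3515. The two agree to within a few percent, as expected.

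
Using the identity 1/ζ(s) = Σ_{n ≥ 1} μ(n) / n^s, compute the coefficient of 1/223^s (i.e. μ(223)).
μ(223) = -1

Factor n = 223 = 223. μ(n) = 0 if any exponent ≥ 2 (not squarefree); otherwise μ(n) = (−1)^{ω(n)} where ω(n) is the number of distinct prime factors. Applying: μ(223) = -1.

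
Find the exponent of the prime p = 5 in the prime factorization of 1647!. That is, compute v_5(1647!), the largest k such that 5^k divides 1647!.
v_5(1647!) = 409

Legendre's formula: v_p(n!) = Σ_{k ≥ 1} ⌊n / p^k⌋. For p = 5, n = 1647, the terms are:
  ⌊1647/5^1⌋ = ⌊1647/5⌋ = 329
  ⌊1647/5^2⌋ = ⌊1647/25⌋ = 65
  ⌊1647/5^3⌋ = ⌊1647/125⌋ = 13
  ⌊1647/5^4⌋ = ⌊1647/625⌋ = 2
(the next term ⌊1647/5^5⌋ = 0, terminating the sum). Summing: v_5(1647!) = 329 + 65 + 13 + 2 = 409.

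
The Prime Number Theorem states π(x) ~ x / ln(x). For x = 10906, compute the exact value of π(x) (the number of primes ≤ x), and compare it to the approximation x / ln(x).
π(10906) = 1326;  x/ln(x) ≈ 1173.06;  relative error ≈ 11.53%.

Directly count primes up to 10906: π(10906) = 1326. The PNT approximation gives 10906/ln(10906) ≈ 10906/9.29707 ≈ 1173.06. Relative error (π(x) − x/ln(x)) / π(x) ≈ 11.53%; the approximation is known to undercount slightly (Li(x) is a better estimate).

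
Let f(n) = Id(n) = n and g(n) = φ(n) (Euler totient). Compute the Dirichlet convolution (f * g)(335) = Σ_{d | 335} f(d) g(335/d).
(Id * φ)(335) = 1197

Divisors of 335: [1, 5, 67, 335]. For each d | 335:
  d = 1: Id(1) · φ(335/1) = 1 · 264 = 264
  d = 5: Id(5) · φ(335/5) = 5 · 66 = 330
  d = 67: Id(67) · φ(335/67) = 67 · 4 = 268
  d = 335: Id(335) · φ(335/335) = 335 · 1 = 335
Summing: (Id * φ)(335) = 264 + 330 + 268 + 335 = 1197.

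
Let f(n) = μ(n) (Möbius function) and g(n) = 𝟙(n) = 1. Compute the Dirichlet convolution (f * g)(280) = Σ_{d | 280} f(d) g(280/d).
(μ * 𝟙)(280) = 0

Divisors of 280: [1, 2, 4, 5, 7, 8, 10, 14, 20, 28, 35, 40, 56, 70, 140, 280]. For each d | 280:
  d = 1: μ(1) · 𝟙(280/1) = 1 · 1 = 1
  d = 2: μ(2) · 𝟙(280/2) = -1 · 1 = -1
  d = 4: μ(4) · 𝟙(280/4) = 0 · 1 = 0
  d = 5: μ(5) · 𝟙(280/5) = -1 · 1 = -1
  d = 7: μ(7) · 𝟙(280/7) = -1 · 1 = -1
  d = 8: μ(8) · 𝟙(280/8) = 0 · 1 = 0
  d = 10: μ(10) · 𝟙(280/10) = 1 · 1 = 1
  d = 14: μ(14) · 𝟙(280/14) = 1 · 1 = 1
  d = 20: μ(20) · 𝟙(280/20) = 0 · 1 = 0
  d = 28: μ(28) · 𝟙(280/28) = 0 · 1 = 0
  d = 35: μ(35) · 𝟙(280/35) = 1 · 1 = 1
  d = 40: μ(40) · 𝟙(280/40) = 0 · 1 = 0
  d = 56: μ(56) · 𝟙(280/56) = 0 · 1 = 0
  d = 70: μ(70) · 𝟙(280/70) = -1 · 1 = -1
  d = 140: μ(140) · 𝟙(280/140) = 0 · 1 = 0
  d = 280: μ(280) · 𝟙(280/280) = 0 · 1 = 0
Summing: (μ * 𝟙)(280) = 1 + -1 + 0 + -1 + -1 + 0 + 1 + 1 + 0 + 0 + 1 + 0 + 0 + -1 + 0 + 0 = 0.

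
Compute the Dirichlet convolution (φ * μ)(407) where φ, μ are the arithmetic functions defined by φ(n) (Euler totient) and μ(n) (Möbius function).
(φ * μ)(407) = 315

Divisors of 407: [1, 11, 37, 407]. For each d | 407:
  d = 1: φ(1) · μ(407/1) = 1 · 1 = 1
  d = 11: φ(11) · μ(407/11) = 10 · -1 = -10
  d = 37: φ(37) · μ(407/37) = 36 · -1 = -36
  d = 407: φ(407) · μ(407/407) = 360 · 1 = 360
Summing: (φ * μ)(407) = 1 + -10 + -36 + 360 = 315.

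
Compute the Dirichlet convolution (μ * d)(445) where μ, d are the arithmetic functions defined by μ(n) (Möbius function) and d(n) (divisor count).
(μ * d)(445) = 1

Divisors of 445: [1, 5, 89, 445]. For each d | 445:
  d = 1: μ(1) · d(445/1) = 1 · 4 = 4
  d = 5: μ(5) · d(445/5) = -1 · 2 = -2
  d = 89: μ(89) · d(445/89) = -1 · 2 = -2
  d = 445: μ(445) · d(445/445) = 1 · 1 = 1
Summing: (μ * d)(445) = 4 + -2 + -2 + 1 = 1.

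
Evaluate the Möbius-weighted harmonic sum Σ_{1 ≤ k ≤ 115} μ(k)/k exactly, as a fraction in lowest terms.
Σ μ(k)/k = -11695632086357284237991577642263648122717789/451572209148822968402074375593480892761066957

Values of μ(k) for 1 ≤ k ≤ 115: μ(1) = 1, μ(2) = -1, μ(3) = -1, μ(5) = -1, μ(6) = 1, μ(7) = -1, μ(10) = 1, μ(11) = -1, μ(13) = -1, μ(14) = 1, μ(15) = 1, μ(17) = -1, μ(19) = -1, μ(21) = 1, μ(22) = 1, μ(23) = -1, μ(26) = 1, μ(29) = -1, μ(30) = -1, μ(31) = -1, μ(33) = 1, μ(34) = 1, μ(35) = 1, μ(37) = -1, μ(38) = 1, μ(39) = 1, μ(41) = -1, μ(42) = -1, μ(43) = -1, μ(46) = 1, μ(47) = -1, μ(51) = 1, μ(53) = -1, μ(55) = 1, μ(57) = 1, μ(58) = 1, μ(59) = -1, μ(61) = -1, μ(62) = 1, μ(65) = 1, μ(66) = -1, μ(67) = -1, μ(69) = 1, μ(70) = -1, μ(71) = -1, μ(73) = -1, μ(74) = 1, μ(77) = 1, μ(78) = -1, μ(79) = -1, μ(82) = 1, μ(83) = -1, μ(85) = 1, μ(86) = 1, μ(87) = 1, μ(89) = -1, μ(91) = 1, μ(93) = 1, μ(94) = 1, μ(95) = 1, μ(97) = -1, μ(101) = -1, μ(102) = -1, μ(103) = -1, μ(105) = -1, μ(106) = 1, μ(107) = -1, μ(109) = -1, μ(110) = -1, μ(111) = 1, μ(113) = -1, μ(114) = -1, μ(115) = 1, with μ = 0 on non-squarefree integers. Summing μ(k)/k for k where μ(k) ≠ 0 gives -11695632086357284237991577642263648122717789/451572209148822968402074375593480892761066957 ≈ -0.0259. (PNT ⟺ this sum → 0 as n → ∞.)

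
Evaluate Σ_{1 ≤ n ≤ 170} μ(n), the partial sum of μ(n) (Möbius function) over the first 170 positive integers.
Σ_{n ≤ 170} μ(n) = -2

Compute μ(n) for each 1 ≤ n ≤ 170: μ(1) = 1, μ(2) = -1, μ(3) = -1, μ(4) = 0, μ(5) = -1, μ(6) = 1, μ(7) = -1, μ(8) = 0, μ(9) = 0, μ(10) = 1, μ(11) = -1, μ(12) = 0, μ(13) = -1, μ(14) = 1, μ(15) = 1, μ(16) = 0, μ(17) = -1, μ(18) = 0, μ(19) = -1, μ(20) = 0, μ(21) = 1, μ(22) = 1, μ(23) = -1, μ(24) = 0, μ(25) = 0, μ(26) = 1, μ(27) = 0, μ(28) = 0, μ(29) = -1, μ(30) = -1, μ(31) = -1, μ(32) = 0, μ(33) = 1, μ(34) = 1, μ(35) = 1, μ(36) = 0, μ(37) = -1, μ(38) = 1, μ(39) = 1, μ(40) = 0, μ(41) = -1, μ(42) = -1, μ(43) = -1, μ(44) = 0, μ(45) = 0, μ(46) = 1, μ(47) = -1, μ(48) = 0, μ(49) = 0, μ(50) = 0, μ(51) = 1, μ(52) = 0, μ(53) = -1, μ(54) = 0, μ(55) = 1, μ(56) = 0, μ(57) = 1, μ(58) = 1, μ(59) = -1, μ(60) = 0, μ(61) = -1, μ(62) = 1, μ(63) = 0, μ(64) = 0, μ(65) = 1, μ(66) = -1, μ(67) = -1, μ(68) = 0, μ(69) = 1, μ(70) = -1, μ(71) = -1, μ(72) = 0, μ(73) = -1, μ(74) = 1, μ(75) = 0, μ(76) = 0, μ(77) = 1, μ(78) = -1, μ(79) = -1, μ(80) = 0, μ(81) = 0, μ(82) = 1, μ(83) = -1, μ(84) = 0, μ(85) = 1, μ(86) = 1, μ(87) = 1, μ(88) = 0, μ(89) = -1, μ(90) = 0, μ(91) = 1, μ(92) = 0, μ(93) = 1, μ(94) = 1, μ(95) = 1, μ(96) = 0, μ(97) = -1, μ(98) = 0, μ(99) = 0, μ(100) = 0, μ(101) = -1, μ(102) = -1, μ(103) = -1, μ(104) = 0, μ(105) = -1, μ(106) = 1, μ(107) = -1, μ(108) = 0, μ(109) = -1, μ(110) = -1, μ(111) = 1, μ(112) = 0, μ(113) = -1, μ(114) = -1, μ(115) = 1, μ(116) = 0, μ(117) = 0, μ(118) = 1, μ(119) = 1, μ(120) = 0, μ(121) = 0, μ(122) = 1, μ(123) = 1, μ(124) = 0, μ(125) = 0, μ(126) = 0, μ(127) = -1, μ(128) = 0, μ(129) = 1, μ(130) = -1, μ(131) = -1, μ(132) = 0, μ(133) = 1, μ(134) = 1, μ(135) = 0, μ(136) = 0, μ(137) = -1, μ(138) = -1, μ(139) = -1, μ(140) = 0, μ(141) = 1, μ(142) = 1, μ(143) = 1, μ(144) = 0, μ(145) = 1, μ(146) = 1, μ(147) = 0, μ(148) = 0, μ(149) = -1, μ(150) = 0, μ(151) = -1, μ(152) = 0, μ(153) = 0, μ(154) = -1, μ(155) = 1, μ(156) = 0, μ(157) = -1, μ(158) = 1, μ(159) = 1, μ(160) = 0, μ(161) = 1, μ(162) = 0, μ(163) = -1, μ(164) = 0, μ(165) = -1, μ(166) = 1, μ(167) = -1, μ(168) = 0, μ(169) = 0, μ(170) = -1. Summing all 170 values: -2. (Mertens function M(x) = Σ_{n ≤ x} μ(n); on average M(x) should be small (PNT ⟺ M(x) = o(x)).)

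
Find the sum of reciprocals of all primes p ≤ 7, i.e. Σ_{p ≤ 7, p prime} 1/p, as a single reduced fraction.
Σ 1/p = 247/210

π(7) = 4, so the primes ≤ 7 are [2, 3, 5, 7]. Summing 1/p over these primes: 247/210 ≈ 1.1762. Mertens estimate ln ln(7) + 0.2615 ≈ 0.9272.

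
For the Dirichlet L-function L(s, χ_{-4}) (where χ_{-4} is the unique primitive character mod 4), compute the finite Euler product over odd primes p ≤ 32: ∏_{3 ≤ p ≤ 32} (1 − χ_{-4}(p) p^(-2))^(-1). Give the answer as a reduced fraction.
∏ = 70163108671177093/76623095660544000

The odd primes p ≤ 32 are [3, 5, 7, 11, 13, 17, 19, 23, 29, 31]. For each, χ(p) = 1 if p ≡ 1 mod 4, χ(p) = −1 if p ≡ 3 mod 4. Taking (1 − χ(p)/p^2)^(-1) = p^2/(p^2 − χ(p)): (1 − (-1)/3^2)^(-1) · (1 − (1)/5^2)^(-1) · (1 − (-1)/7^2)^(-1) · (1 − (-1)/11^2)^(-1) · (1 − (1)/13^2)^(-1) · (1 − (1)/17^2)^(-1) · (1 − (-1)/19^2)^(-1) · (1 − (-1)/23^2)^(-1) · (1 − (1)/29^2)^(-1) · (1 − (-1)/31^2)^(-1) = 70163108671177093/76623095660544000.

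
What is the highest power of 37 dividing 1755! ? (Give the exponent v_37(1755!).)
v_37(1755!) = 48

Legendre's formula: v_p(n!) = Σ_{k ≥ 1} ⌊n / p^k⌋. For p = 37, n = 1755, the terms are:
  ⌊1755/37^1⌋ = ⌊1755/37⌋ = 47
  ⌊1755/37^2⌋ = ⌊1755/1369⌋ = 1
(the next term ⌊1755/37^3⌋ = 0, terminating the sum). Summing: v_37(1755!) = 47 + 1 = 48.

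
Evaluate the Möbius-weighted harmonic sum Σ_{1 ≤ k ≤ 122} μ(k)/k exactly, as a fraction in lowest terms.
Σ μ(k)/k = -2608290726639331073360151426179268330820642/3161005464041760778814520629154366249327468699

Values of μ(k) for 1 ≤ k ≤ 122: μ(1) = 1, μ(2) = -1, μ(3) = -1, μ(5) = -1, μ(6) = 1, μ(7) = -1, μ(10) = 1, μ(11) = -1, μ(13) = -1, μ(14) = 1, μ(15) = 1, μ(17) = -1, μ(19) = -1, μ(21) = 1, μ(22) = 1, μ(23) = -1, μ(26) = 1, μ(29) = -1, μ(30) = -1, μ(31) = -1, μ(33) = 1, μ(34) = 1, μ(35) = 1, μ(37) = -1, μ(38) = 1, μ(39) = 1, μ(41) = -1, μ(42) = -1, μ(43) = -1, μ(46) = 1, μ(47) = -1, μ(51) = 1, μ(53) = -1, μ(55) = 1, μ(57) = 1, μ(58) = 1, μ(59) = -1, μ(61) = -1, μ(62) = 1, μ(65) = 1, μ(66) = -1, μ(67) = -1, μ(69) = 1, μ(70) = -1, μ(71) = -1, μ(73) = -1, μ(74) = 1, μ(77) = 1, μ(78) = -1, μ(79) = -1, μ(82) = 1, μ(83) = -1, μ(85) = 1, μ(86) = 1, μ(87) = 1, μ(89) = -1, μ(91) = 1, μ(93) = 1, μ(94) = 1, μ(95) = 1, μ(97) = -1, μ(101) = -1, μ(102) = -1, μ(103) = -1, μ(105) = -1, μ(106) = 1, μ(107) = -1, μ(109) = -1, μ(110) = -1, μ(111) = 1, μ(113) = -1, μ(114) = -1, μ(115) = 1, μ(118) = 1, μ(119) = 1, μ(122) = 1, with μ = 0 on non-squarefree integers. Summing μ(k)/k for k where μ(k) ≠ 0 gives -2608290726639331073360151426179268330820642/3161005464041760778814520629154366249327468699 ≈ -0.0008. (PNT ⟺ this sum → 0 as n → ∞.)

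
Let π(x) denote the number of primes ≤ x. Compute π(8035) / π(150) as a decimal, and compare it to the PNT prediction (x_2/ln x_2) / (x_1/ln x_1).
π(8035)/π(150) = 1010/35 ≈ 28.8571;  PNT prediction ≈ 29.8505.

π(150) = 35 and π(8035) = 1010, so π(8035)/π(150) ≈ 28.8571. The PNT-predicted ratio is (8035/ln(8035)) / (150/ln(150)) ≈ 29.8505. The two agree to within a few percent, as expected.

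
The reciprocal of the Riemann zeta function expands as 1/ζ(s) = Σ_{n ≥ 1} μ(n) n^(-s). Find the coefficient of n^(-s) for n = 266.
μ(266) = -1

Factor n = 266 = 2 · 7 · 19. μ(n) = 0 if any exponent ≥ 2 (not squarefree); otherwise μ(n) = (−1)^{ω(n)} where ω(n) is the number of distinct prime factors. Applying: μ(266) = -1.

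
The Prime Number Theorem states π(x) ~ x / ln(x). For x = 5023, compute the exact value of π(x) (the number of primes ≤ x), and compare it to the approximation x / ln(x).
π(5023) = 674;  x/ln(x) ≈ 589.43;  relative error ≈ 12.55%.

Directly count primes up to 5023: π(5023) = 674. The PNT approximation gives 5023/ln(5023) ≈ 5023/8.52178 ≈ 589.43. Relative error (π(x) − x/ln(x)) / π(x) ≈ 12.55%; the approximation is known to undercount slightly (Li(x) is a better estimate).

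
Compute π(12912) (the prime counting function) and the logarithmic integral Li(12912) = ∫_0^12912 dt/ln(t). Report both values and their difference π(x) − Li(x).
π(12912) = 1537;  Li(12912) ≈ 1557.81;  π(x) − Li(x) ≈ -20.81.

Direct count of primes ≤ 12912 gives π(12912) = 1537. Numerical evaluation of the logarithmic integral gives Li(12912) ≈ 1557.81. The difference π(x) − Li(x) ≈ -20.81 is typically negative for small/moderate x (Li(x) overestimates), though Littlewood's theorem shows this sign changes infinitely often.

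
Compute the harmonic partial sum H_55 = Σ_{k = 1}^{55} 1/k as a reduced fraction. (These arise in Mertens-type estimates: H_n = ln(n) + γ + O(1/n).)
H_55 = 251499286680120823312889/54749786241679275146400

Direct summation: H_55 = 1 + 1/2 + ... + 1/55. The least common denominator is lcm(1, ..., 55) = 164249358725037825439200; over this denominator the numerator is 164249358725037825439200 + 82124679362518912719600 + 54749786241679275146400 + 41062339681259456359800 + 32849871745007565087840 + 27374893120839637573200 + 23464194103576832205600 + 20531169840629728179900 + 18249928747226425048800 + 16424935872503782543920 + 14931759884094347767200 + 13687446560419818786600 + 12634566055772140418400 + 11732097051788416102800 + 10949957248335855029280 + 10265584920314864089950 + 9661726983825754437600 + 9124964373613212524400 + 8644703090791464496800 + 8212467936251891271960 + 7821398034525610735200 + 7465879942047173883600 + 7141276466305992410400 + 6843723280209909393300 + 6569974349001513017568 + 6317283027886070209200 + 6083309582408808349600 + 5866048525894208051400 + 5663770990518545704800 + 5474978624167927514640 + 5298366410485091143200 + 5132792460157432044975 + 4977253294698115922400 + 4830863491912877218800 + 4692838820715366441120 + 4562482186806606262200 + 4439171857433454741600 + 4322351545395732248400 + 4211522018590713472800 + 4106233968125945635980 + 4006081920122873791200 + 3910699017262805367600 + 3819752528489251754400 + 3732939971023586941800 + 3649985749445285009760 + 3570638233152996205200 + 3494667206915698413600 + 3421861640104954696650 + 3352027729082404600800 + 3284987174500756508784 + 3220575661275251479200 + 3158641513943035104600 + 3099044504245996706400 + 3041654791204404174800 + 2986351976818869553440 = 754497860040362469938667, so H_55 = 754497860040362469938667/164249358725037825439200; reducing by gcd(754497860040362469938667, 164249358725037825439200) = 3 gives 251499286680120823312889/54749786241679275146400 ≈ 4.59361. (The PNT-adjacent estimate ln(55) + γ ≈ 4.58455 matches within O(1/n).)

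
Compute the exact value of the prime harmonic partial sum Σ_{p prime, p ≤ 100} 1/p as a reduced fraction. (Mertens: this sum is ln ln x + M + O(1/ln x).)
Σ 1/p = 4156517583588203716343221884611037839/2305567963945518424753102147331756070

π(100) = 25, so the primes ≤ 100 are [2, 3, 5, 7, 11, 13, 17, 19, 23, 29, 31, 37, 41, 43, 47, 53, 59, 61, 67, 71, 73, 79, 83, 89, 97]. Summing 1/p over these primes: 4156517583588203716343221884611037839/2305567963945518424753102147331756070 ≈ 1.8028. Mertens estimate ln ln(100) + 0.2615 ≈ 1.7887.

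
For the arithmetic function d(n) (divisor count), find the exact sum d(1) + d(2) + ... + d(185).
Σ_{n ≤ 185} d(n) = 997

Compute d(n) for each 1 ≤ n ≤ 185: d(1) = 1, d(2) = 2, d(3) = 2, d(4) = 3, d(5) = 2, d(6) = 4, d(7) = 2, d(8) = 4, d(9) = 3, d(10) = 4, d(11) = 2, d(12) = 6, d(13) = 2, d(14) = 4, d(15) = 4, d(16) = 5, d(17) = 2, d(18) = 6, d(19) = 2, d(20) = 6, d(21) = 4, d(22) = 4, d(23) = 2, d(24) = 8, d(25) = 3, d(26) = 4, d(27) = 4, d(28) = 6, d(29) = 2, d(30) = 8, d(31) = 2, d(32) = 6, d(33) = 4, d(34) = 4, d(35) = 4, d(36) = 9, d(37) = 2, d(38) = 4, d(39) = 4, d(40) = 8, d(41) = 2, d(42) = 8, d(43) = 2, d(44) = 6, d(45) = 6, d(46) = 4, d(47) = 2, d(48) = 10, d(49) = 3, d(50) = 6, d(51) = 4, d(52) = 6, d(53) = 2, d(54) = 8, d(55) = 4, d(56) = 8, d(57) = 4, d(58) = 4, d(59) = 2, d(60) = 12, d(61) = 2, d(62) = 4, d(63) = 6, d(64) = 7, d(65) = 4, d(66) = 8, d(67) = 2, d(68) = 6, d(69) = 4, d(70) = 8, d(71) = 2, d(72) = 12, d(73) = 2, d(74) = 4, d(75) = 6, d(76) = 6, d(77) = 4, d(78) = 8, d(79) = 2, d(80) = 10, d(81) = 5, d(82) = 4, d(83) = 2, d(84) = 12, d(85) = 4, d(86) = 4, d(87) = 4, d(88) = 8, d(89) = 2, d(90) = 12, d(91) = 4, d(92) = 6, d(93) = 4, d(94) = 4, d(95) = 4, d(96) = 12, d(97) = 2, d(98) = 6, d(99) = 6, d(100) = 9, d(101) = 2, d(102) = 8, d(103) = 2, d(104) = 8, d(105) = 8, d(106) = 4, d(107) = 2, d(108) = 12, d(109) = 2, d(110) = 8, d(111) = 4, d(112) = 10, d(113) = 2, d(114) = 8, d(115) = 4, d(116) = 6, d(117) = 6, d(118) = 4, d(119) = 4, d(120) = 16, d(121) = 3, d(122) = 4, d(123) = 4, d(124) = 6, d(125) = 4, d(126) = 12, d(127) = 2, d(128) = 8, d(129) = 4, d(130) = 8, d(131) = 2, d(132) = 12, d(133) = 4, d(134) = 4, d(135) = 8, d(136) = 8, d(137) = 2, d(138) = 8, d(139) = 2, d(140) = 12, d(141) = 4, d(142) = 4, d(143) = 4, d(144) = 15, d(145) = 4, d(146) = 4, d(147) = 6, d(148) = 6, d(149) = 2, d(150) = 12, d(151) = 2, d(152) = 8, d(153) = 6, d(154) = 8, d(155) = 4, d(156) = 12, d(157) = 2, d(158) = 4, d(159) = 4, d(160) = 12, d(161) = 4, d(162) = 10, d(163) = 2, d(164) = 6, d(165) = 8, d(166) = 4, d(167) = 2, d(168) = 16, d(169) = 3, d(170) = 8, d(171) = 6, d(172) = 6, d(173) = 2, d(174) = 8, d(175) = 6, d(176) = 10, d(177) = 4, d(178) = 4, d(179) = 2, d(180) = 18, d(181) = 2, d(182) = 8, d(183) = 4, d(184) = 8, d(185) = 4. Summing all 185 values: 997. (Dirichlet's divisor formula: Σ_{n ≤ x} d(n) = x ln(x) + (2γ − 1) x + O(√x). For x = 185, the asymptotic estimate is ≈ 994.34.)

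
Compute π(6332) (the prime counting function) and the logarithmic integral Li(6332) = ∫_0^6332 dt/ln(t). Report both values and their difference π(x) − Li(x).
π(6332) = 824;  Li(6332) ≈ 838.46;  π(x) − Li(x) ≈ -14.46.

Direct count of primes ≤ 6332 gives π(6332) = 824. Numerical evaluation of the logarithmic integral gives Li(6332) ≈ 838.46. The difference π(x) − Li(x) ≈ -14.46 is typically negative for small/moderate x (Li(x) overestimates), though Littlewood's theorem shows this sign changes infinitely often.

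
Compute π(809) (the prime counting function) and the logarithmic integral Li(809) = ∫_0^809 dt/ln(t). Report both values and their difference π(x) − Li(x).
π(809) = 140;  Li(809) ≈ 149.54;  π(x) − Li(x) ≈ -9.54.

Direct count of primes ≤ 809 gives π(809) = 140. Numerical evaluation of the logarithmic integral gives Li(809) ≈ 149.54. The difference π(x) − Li(x) ≈ -9.54 is typically negative for small/moderate x (Li(x) overestimates), though Littlewood's theorem shows this sign changes infinitely often.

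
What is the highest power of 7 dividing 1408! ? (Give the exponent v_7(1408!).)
v_7(1408!) = 233

Legendre's formula: v_p(n!) = Σ_{k ≥ 1} ⌊n / p^k⌋. For p = 7, n = 1408, the terms are:
  ⌊1408/7^1⌋ = ⌊1408/7⌋ = 201
  ⌊1408/7^2⌋ = ⌊1408/49⌋ = 28
  ⌊1408/7^3⌋ = ⌊1408/343⌋ = 4
(the next term ⌊1408/7^4⌋ = 0, terminating the sum). Summing: v_7(1408!) = 201 + 28 + 4 = 233.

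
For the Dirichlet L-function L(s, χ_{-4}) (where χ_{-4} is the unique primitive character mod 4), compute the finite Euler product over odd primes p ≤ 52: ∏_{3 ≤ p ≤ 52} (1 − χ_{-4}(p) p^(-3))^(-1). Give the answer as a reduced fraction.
∏ = 5542372783760447569145696690995330585/5720007308274565543266215981884637184

The odd primes p ≤ 52 are [3, 5, 7, 11, 13, 17, 19, 23, 29, 31, 37, 41, 43, 47]. For each, χ(p) = 1 if p ≡ 1 mod 4, χ(p) = −1 if p ≡ 3 mod 4. Taking (1 − χ(p)/p^3)^(-1) = p^3/(p^3 − χ(p)): (1 − (-1)/3^3)^(-1) · (1 − (1)/5^3)^(-1) · (1 − (-1)/7^3)^(-1) · (1 − (-1)/11^3)^(-1) · (1 − (1)/13^3)^(-1) · (1 − (1)/17^3)^(-1) · (1 − (-1)/19^3)^(-1) · (1 − (-1)/23^3)^(-1) · (1 − (1)/29^3)^(-1) · (1 − (-1)/31^3)^(-1) · (1 − (1)/37^3)^(-1) · (1 − (1)/41^3)^(-1) · (1 − (-1)/43^3)^(-1) · (1 − (-1)/47^3)^(-1) = 5542372783760447569145696690995330585/5720007308274565543266215981884637184.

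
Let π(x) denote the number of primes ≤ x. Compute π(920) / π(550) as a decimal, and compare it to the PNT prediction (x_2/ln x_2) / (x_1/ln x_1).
π(920)/π(550) = 157/101 ≈ 1.5545;  PNT prediction ≈ 1.5466.

π(550) = 101 and π(920) = 157, so π(920)/π(550) ≈ 1.5545. The PNT-predicted ratio is (920/ln(920)) / (550/ln(550)) ≈ 1.5466. The two agree to within a few percent, as expected.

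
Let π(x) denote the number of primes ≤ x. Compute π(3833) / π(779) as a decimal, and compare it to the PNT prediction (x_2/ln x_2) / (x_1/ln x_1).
π(3833)/π(779) = 532/137 ≈ 3.8832;  PNT prediction ≈ 3.9703.

π(779) = 137 and π(3833) = 532, so π(3833)/π(779) ≈ 3.8832. The PNT-predicted ratio is (3833/ln(3833)) / (779/ln(779)) ≈ 3.9703. The two agree to within a few percent, as expected.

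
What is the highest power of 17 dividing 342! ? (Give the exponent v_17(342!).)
v_17(342!) = 21

Legendre's formula: v_p(n!) = Σ_{k ≥ 1} ⌊n / p^k⌋. For p = 17, n = 342, the terms are:
  ⌊342/17^1⌋ = ⌊342/17⌋ = 20
  ⌊342/17^2⌋ = ⌊342/289⌋ = 1
(the next term ⌊342/17^3⌋ = 0, terminating the sum). Summing: v_17(342!) = 20 + 1 = 21.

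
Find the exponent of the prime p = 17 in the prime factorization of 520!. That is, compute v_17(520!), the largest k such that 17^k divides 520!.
v_17(520!) = 31

Legendre's formula: v_p(n!) = Σ_{k ≥ 1} ⌊n / p^k⌋. For p = 17, n = 520, the terms are:
  ⌊520/17^1⌋ = ⌊520/17⌋ = 30
  ⌊520/17^2⌋ = ⌊520/289⌋ = 1
(the next term ⌊520/17^3⌋ = 0, terminating the sum). Summing: v_17(520!) = 30 + 1 = 31.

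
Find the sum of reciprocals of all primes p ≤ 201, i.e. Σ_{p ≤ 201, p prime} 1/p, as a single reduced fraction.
Σ 1/p = 15202313841027497739047080375538859939135227730139536997746371469607707132833646367/7799922041683461553249199106329813876687996789903550945093032474868511536164700810

π(201) = 46, so the primes ≤ 201 are [2, 3, 5, 7, 11, 13, 17, 19, 23, 29, 31, 37, 41, 43, 47, 53, 59, 61, 67, 71, 73, 79, 83, 89, 97, 101, 103, 107, 109, 113, 127, 131, 137, 139, 149, 151, 157, 163, 167, 173, 179, 181, 191, 193, 197, 199]. Summing 1/p over these primes: 15202313841027497739047080375538859939135227730139536997746371469607707132833646367/7799922041683461553249199106329813876687996789903550945093032474868511536164700810 ≈ 1.9490. Mertens estimate ln ln(201) + 0.2615 ≈ 1.9298.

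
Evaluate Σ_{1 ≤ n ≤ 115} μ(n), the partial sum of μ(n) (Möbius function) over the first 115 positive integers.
Σ_{n ≤ 115} μ(n) = -5

Compute μ(n) for each 1 ≤ n ≤ 115: μ(1) = 1, μ(2) = -1, μ(3) = -1, μ(4) = 0, μ(5) = -1, μ(6) = 1, μ(7) = -1, μ(8) = 0, μ(9) = 0, μ(10) = 1, μ(11) = -1, μ(12) = 0, μ(13) = -1, μ(14) = 1, μ(15) = 1, μ(16) = 0, μ(17) = -1, μ(18) = 0, μ(19) = -1, μ(20) = 0, μ(21) = 1, μ(22) = 1, μ(23) = -1, μ(24) = 0, μ(25) = 0, μ(26) = 1, μ(27) = 0, μ(28) = 0, μ(29) = -1, μ(30) = -1, μ(31) = -1, μ(32) = 0, μ(33) = 1, μ(34) = 1, μ(35) = 1, μ(36) = 0, μ(37) = -1, μ(38) = 1, μ(39) = 1, μ(40) = 0, μ(41) = -1, μ(42) = -1, μ(43) = -1, μ(44) = 0, μ(45) = 0, μ(46) = 1, μ(47) = -1, μ(48) = 0, μ(49) = 0, μ(50) = 0, μ(51) = 1, μ(52) = 0, μ(53) = -1, μ(54) = 0, μ(55) = 1, μ(56) = 0, μ(57) = 1, μ(58) = 1, μ(59) = -1, μ(60) = 0, μ(61) = -1, μ(62) = 1, μ(63) = 0, μ(64) = 0, μ(65) = 1, μ(66) = -1, μ(67) = -1, μ(68) = 0, μ(69) = 1, μ(70) = -1, μ(71) = -1, μ(72) = 0, μ(73) = -1, μ(74) = 1, μ(75) = 0, μ(76) = 0, μ(77) = 1, μ(78) = -1, μ(79) = -1, μ(80) = 0, μ(81) = 0, μ(82) = 1, μ(83) = -1, μ(84) = 0, μ(85) = 1, μ(86) = 1, μ(87) = 1, μ(88) = 0, μ(89) = -1, μ(90) = 0, μ(91) = 1, μ(92) = 0, μ(93) = 1, μ(94) = 1, μ(95) = 1, μ(96) = 0, μ(97) = -1, μ(98) = 0, μ(99) = 0, μ(100) = 0, μ(101) = -1, μ(102) = -1, μ(103) = -1, μ(104) = 0, μ(105) = -1, μ(106) = 1, μ(107) = -1, μ(108) = 0, μ(109) = -1, μ(110) = -1, μ(111) = 1, μ(112) = 0, μ(113) = -1, μ(114) = -1, μ(115) = 1. Summing all 115 values: -5. (Mertens function M(x) = Σ_{n ≤ x} μ(n); on average M(x) should be small (PNT ⟺ M(x) = o(x)).)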